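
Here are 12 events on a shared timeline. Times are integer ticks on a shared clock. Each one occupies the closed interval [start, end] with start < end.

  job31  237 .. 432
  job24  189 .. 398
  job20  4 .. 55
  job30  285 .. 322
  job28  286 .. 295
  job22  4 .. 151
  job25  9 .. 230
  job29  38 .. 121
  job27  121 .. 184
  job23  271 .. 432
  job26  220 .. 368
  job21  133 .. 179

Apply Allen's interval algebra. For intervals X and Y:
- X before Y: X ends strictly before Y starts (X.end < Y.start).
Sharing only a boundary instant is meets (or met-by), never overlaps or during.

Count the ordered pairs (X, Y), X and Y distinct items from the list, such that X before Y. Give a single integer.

Checking all 132 ordered pairs for relation 'before'; matching pairs in alphabetical order:
(job20, job21): job20 before job21 ✓
(job20, job23): job20 before job23 ✓
(job20, job24): job20 before job24 ✓
(job20, job26): job20 before job26 ✓
(job20, job27): job20 before job27 ✓
(job20, job28): job20 before job28 ✓
(job20, job30): job20 before job30 ✓
(job20, job31): job20 before job31 ✓
(job21, job23): job21 before job23 ✓
(job21, job24): job21 before job24 ✓
(job21, job26): job21 before job26 ✓
(job21, job28): job21 before job28 ✓
(job21, job30): job21 before job30 ✓
(job21, job31): job21 before job31 ✓
(job22, job23): job22 before job23 ✓
(job22, job24): job22 before job24 ✓
(job22, job26): job22 before job26 ✓
(job22, job28): job22 before job28 ✓
(job22, job30): job22 before job30 ✓
(job22, job31): job22 before job31 ✓
(job25, job23): job25 before job23 ✓
(job25, job28): job25 before job28 ✓
(job25, job30): job25 before job30 ✓
(job25, job31): job25 before job31 ✓
... plus 13 further pairs not listed.
Count: 37.

37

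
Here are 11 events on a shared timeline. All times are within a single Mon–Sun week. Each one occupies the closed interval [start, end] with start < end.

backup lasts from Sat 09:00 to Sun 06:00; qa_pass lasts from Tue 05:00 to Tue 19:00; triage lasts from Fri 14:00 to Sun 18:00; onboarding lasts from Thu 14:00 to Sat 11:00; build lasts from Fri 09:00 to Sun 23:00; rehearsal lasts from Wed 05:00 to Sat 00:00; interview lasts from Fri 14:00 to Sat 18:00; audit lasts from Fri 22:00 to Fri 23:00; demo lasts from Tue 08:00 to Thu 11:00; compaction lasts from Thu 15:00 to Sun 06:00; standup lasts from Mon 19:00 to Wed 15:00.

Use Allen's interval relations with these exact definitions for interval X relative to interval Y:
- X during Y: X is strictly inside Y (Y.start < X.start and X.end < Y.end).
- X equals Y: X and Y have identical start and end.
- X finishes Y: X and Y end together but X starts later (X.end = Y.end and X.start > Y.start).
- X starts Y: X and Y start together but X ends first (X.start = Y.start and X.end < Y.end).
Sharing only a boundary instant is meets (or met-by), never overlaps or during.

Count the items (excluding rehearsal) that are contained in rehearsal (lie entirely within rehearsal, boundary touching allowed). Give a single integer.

1

Target rehearsal = [Wed 05:00, Sat 00:00].
audit [Fri 22:00, Fri 23:00] → during → counts.
backup [Sat 09:00, Sun 06:00] → after → no.
build [Fri 09:00, Sun 23:00] → overlapped-by → no.
compaction [Thu 15:00, Sun 06:00] → overlapped-by → no.
demo [Tue 08:00, Thu 11:00] → overlaps → no.
interview [Fri 14:00, Sat 18:00] → overlapped-by → no.
onboarding [Thu 14:00, Sat 11:00] → overlapped-by → no.
qa_pass [Tue 05:00, Tue 19:00] → before → no.
standup [Mon 19:00, Wed 15:00] → overlaps → no.
triage [Fri 14:00, Sun 18:00] → overlapped-by → no.
Total: 1.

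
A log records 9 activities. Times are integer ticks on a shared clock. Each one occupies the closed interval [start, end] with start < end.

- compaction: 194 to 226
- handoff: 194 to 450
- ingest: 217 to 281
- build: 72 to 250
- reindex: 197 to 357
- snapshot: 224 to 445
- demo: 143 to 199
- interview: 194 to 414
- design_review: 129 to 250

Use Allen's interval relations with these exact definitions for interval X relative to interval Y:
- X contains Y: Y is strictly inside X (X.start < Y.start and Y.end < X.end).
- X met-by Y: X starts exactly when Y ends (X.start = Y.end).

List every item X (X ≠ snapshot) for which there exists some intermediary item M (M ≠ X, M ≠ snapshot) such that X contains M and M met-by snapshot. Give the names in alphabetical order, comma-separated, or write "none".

Target snapshot = [224, 445].
Intermediaries M with M met-by snapshot: none.
Union: none.

none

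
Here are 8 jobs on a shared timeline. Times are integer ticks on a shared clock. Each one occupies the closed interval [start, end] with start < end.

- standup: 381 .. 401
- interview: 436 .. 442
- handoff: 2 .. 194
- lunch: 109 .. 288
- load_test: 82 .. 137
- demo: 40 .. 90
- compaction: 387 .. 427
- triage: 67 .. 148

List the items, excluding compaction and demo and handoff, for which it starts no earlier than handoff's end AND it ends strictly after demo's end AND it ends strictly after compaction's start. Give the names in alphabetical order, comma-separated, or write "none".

interview, standup

Conditions: its start is no earlier than handoff's end (X.start >= 194) AND its end is strictly after demo's end (X.end > 90) AND its end is strictly after compaction's start (X.end > 387).
interview: start 436 >= 194? ✓; end 442 > 90? ✓; end 442 > 387? ✓ → yes.
load_test: start 82 >= 194? ✗; end 137 > 90? ✓; end 137 > 387? ✗ → no.
lunch: start 109 >= 194? ✗; end 288 > 90? ✓; end 288 > 387? ✗ → no.
standup: start 381 >= 194? ✓; end 401 > 90? ✓; end 401 > 387? ✓ → yes.
triage: start 67 >= 194? ✗; end 148 > 90? ✓; end 148 > 387? ✗ → no.
Result: interview, standup.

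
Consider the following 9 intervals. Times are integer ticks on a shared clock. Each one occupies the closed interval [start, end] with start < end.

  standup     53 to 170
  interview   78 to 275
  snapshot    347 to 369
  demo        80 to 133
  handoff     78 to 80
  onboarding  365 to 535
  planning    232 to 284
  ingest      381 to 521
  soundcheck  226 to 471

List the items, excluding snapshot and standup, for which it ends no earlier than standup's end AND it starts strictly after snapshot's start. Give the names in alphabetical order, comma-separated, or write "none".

Conditions: its end is no earlier than standup's end (X.end >= 170) AND its start is strictly after snapshot's start (X.start > 347).
demo: end 133 >= 170? ✗; start 80 > 347? ✗ → no.
handoff: end 80 >= 170? ✗; start 78 > 347? ✗ → no.
ingest: end 521 >= 170? ✓; start 381 > 347? ✓ → yes.
interview: end 275 >= 170? ✓; start 78 > 347? ✗ → no.
onboarding: end 535 >= 170? ✓; start 365 > 347? ✓ → yes.
planning: end 284 >= 170? ✓; start 232 > 347? ✗ → no.
soundcheck: end 471 >= 170? ✓; start 226 > 347? ✗ → no.
Result: ingest, onboarding.

ingest, onboarding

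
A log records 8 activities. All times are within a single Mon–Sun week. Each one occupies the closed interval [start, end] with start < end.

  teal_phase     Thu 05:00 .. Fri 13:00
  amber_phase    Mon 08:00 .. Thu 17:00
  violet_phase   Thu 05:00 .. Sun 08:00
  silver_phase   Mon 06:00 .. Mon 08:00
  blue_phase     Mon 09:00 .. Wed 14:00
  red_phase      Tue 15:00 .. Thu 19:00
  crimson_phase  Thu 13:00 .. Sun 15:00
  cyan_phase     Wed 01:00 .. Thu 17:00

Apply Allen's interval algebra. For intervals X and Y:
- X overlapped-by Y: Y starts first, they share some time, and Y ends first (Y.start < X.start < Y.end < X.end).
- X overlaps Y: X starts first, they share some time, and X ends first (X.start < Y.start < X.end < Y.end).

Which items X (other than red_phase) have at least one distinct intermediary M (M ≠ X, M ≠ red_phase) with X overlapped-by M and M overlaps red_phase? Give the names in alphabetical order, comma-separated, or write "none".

Target red_phase = [Tue 15:00, Thu 19:00].
Intermediaries M with M overlaps red_phase: amber_phase, blue_phase.
Via amber_phase — items with X overlapped-by amber_phase: crimson_phase, teal_phase, violet_phase.
Via blue_phase — items with X overlapped-by blue_phase: cyan_phase.
Union: crimson_phase, cyan_phase, teal_phase, violet_phase.

crimson_phase, cyan_phase, teal_phase, violet_phase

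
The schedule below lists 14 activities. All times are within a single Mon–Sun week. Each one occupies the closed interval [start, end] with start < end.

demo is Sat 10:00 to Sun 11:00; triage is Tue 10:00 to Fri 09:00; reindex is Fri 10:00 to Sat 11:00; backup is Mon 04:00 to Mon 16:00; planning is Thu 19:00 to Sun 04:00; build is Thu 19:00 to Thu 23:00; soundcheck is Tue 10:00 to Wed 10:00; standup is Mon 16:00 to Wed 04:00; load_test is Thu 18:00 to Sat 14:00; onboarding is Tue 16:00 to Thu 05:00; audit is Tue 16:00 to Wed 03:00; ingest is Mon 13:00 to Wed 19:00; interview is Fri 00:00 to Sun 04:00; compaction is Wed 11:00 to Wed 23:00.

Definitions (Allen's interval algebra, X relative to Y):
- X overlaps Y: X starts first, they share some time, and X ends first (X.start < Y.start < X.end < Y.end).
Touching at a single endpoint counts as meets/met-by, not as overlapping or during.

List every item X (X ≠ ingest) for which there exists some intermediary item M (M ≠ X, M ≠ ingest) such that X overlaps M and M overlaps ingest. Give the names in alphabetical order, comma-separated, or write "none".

Target ingest = [Mon 13:00, Wed 19:00].
Intermediaries M with M overlaps ingest: backup.
Via backup — items with X overlaps backup: none.
Union: none.

none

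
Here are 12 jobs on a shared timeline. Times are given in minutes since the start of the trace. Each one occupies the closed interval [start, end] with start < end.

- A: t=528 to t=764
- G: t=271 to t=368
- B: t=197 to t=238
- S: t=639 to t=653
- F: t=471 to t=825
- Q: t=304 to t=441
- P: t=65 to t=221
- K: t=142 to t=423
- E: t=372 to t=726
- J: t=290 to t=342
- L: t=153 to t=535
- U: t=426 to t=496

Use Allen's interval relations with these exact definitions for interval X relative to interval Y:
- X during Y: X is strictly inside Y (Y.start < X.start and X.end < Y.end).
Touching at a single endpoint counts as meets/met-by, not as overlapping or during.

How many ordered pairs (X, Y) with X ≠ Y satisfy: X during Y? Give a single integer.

14

Checking all 132 ordered pairs for relation 'during'; matching pairs in alphabetical order:
(A, F): A during F ✓
(B, K): B during K ✓
(B, L): B during L ✓
(G, K): G during K ✓
(G, L): G during L ✓
(J, G): J during G ✓
(J, K): J during K ✓
(J, L): J during L ✓
(Q, L): Q during L ✓
(S, A): S during A ✓
(S, E): S during E ✓
(S, F): S during F ✓
(U, E): U during E ✓
(U, L): U during L ✓
Count: 14.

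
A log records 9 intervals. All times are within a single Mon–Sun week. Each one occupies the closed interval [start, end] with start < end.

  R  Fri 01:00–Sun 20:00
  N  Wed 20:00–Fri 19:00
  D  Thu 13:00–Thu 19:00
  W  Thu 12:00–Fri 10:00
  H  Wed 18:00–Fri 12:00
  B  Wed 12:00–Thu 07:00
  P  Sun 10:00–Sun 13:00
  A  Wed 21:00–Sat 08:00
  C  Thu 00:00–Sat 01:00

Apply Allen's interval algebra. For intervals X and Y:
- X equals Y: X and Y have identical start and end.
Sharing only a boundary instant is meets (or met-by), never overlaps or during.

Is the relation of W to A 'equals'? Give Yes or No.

No

W = [Thu 12:00, Fri 10:00], A = [Wed 21:00, Sat 08:00].
Actual relation of W to A: during.
Asked whether 'equals' holds → No.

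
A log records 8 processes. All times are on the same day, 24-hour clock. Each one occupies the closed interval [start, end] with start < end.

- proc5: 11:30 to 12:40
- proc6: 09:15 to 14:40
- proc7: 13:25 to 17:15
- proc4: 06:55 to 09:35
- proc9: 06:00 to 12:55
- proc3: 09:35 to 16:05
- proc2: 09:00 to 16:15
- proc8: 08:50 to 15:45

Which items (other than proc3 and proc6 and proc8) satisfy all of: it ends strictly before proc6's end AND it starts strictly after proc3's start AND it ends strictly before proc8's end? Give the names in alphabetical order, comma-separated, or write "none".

proc5

Conditions: its end is strictly before proc6's end (X.end < 14:40) AND its start is strictly after proc3's start (X.start > 09:35) AND its end is strictly before proc8's end (X.end < 15:45).
proc2: end 16:15 < 14:40? ✗; start 09:00 > 09:35? ✗; end 16:15 < 15:45? ✗ → no.
proc4: end 09:35 < 14:40? ✓; start 06:55 > 09:35? ✗; end 09:35 < 15:45? ✓ → no.
proc5: end 12:40 < 14:40? ✓; start 11:30 > 09:35? ✓; end 12:40 < 15:45? ✓ → yes.
proc7: end 17:15 < 14:40? ✗; start 13:25 > 09:35? ✓; end 17:15 < 15:45? ✗ → no.
proc9: end 12:55 < 14:40? ✓; start 06:00 > 09:35? ✗; end 12:55 < 15:45? ✓ → no.
Result: proc5.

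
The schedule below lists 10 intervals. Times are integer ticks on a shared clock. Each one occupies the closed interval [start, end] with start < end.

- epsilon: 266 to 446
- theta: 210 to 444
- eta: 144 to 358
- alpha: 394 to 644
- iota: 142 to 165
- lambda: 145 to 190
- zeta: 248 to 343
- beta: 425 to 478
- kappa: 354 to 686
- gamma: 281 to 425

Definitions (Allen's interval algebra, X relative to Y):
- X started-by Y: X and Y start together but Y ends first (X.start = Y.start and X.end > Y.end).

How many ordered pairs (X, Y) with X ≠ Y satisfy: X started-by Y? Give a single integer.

Checking all 90 ordered pairs for relation 'started-by'; matching pairs in alphabetical order:
No pair satisfies it.
Count: 0.

0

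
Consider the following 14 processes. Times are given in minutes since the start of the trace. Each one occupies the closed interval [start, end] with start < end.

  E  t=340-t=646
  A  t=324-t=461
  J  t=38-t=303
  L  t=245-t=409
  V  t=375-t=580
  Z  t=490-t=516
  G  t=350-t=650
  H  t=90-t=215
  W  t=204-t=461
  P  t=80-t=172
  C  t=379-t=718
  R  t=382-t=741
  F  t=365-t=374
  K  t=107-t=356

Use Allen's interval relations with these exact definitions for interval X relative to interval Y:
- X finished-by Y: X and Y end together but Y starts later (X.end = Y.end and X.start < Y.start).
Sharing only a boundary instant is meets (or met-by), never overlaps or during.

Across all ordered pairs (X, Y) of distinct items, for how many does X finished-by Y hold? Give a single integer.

1

Checking all 182 ordered pairs for relation 'finished-by'; matching pairs in alphabetical order:
(W, A): W finished-by A ✓
Count: 1.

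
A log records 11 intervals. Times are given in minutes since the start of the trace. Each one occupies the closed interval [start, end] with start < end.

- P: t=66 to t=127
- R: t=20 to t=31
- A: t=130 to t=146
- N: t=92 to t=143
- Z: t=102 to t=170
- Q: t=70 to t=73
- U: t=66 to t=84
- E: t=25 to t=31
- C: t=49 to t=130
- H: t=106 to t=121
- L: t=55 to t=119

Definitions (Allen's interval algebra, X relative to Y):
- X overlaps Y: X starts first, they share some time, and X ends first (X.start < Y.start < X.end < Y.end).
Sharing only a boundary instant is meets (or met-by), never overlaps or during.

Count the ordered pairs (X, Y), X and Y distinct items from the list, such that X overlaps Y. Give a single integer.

Checking all 110 ordered pairs for relation 'overlaps'; matching pairs in alphabetical order:
(C, N): C overlaps N ✓
(C, Z): C overlaps Z ✓
(L, H): L overlaps H ✓
(L, N): L overlaps N ✓
(L, P): L overlaps P ✓
(L, Z): L overlaps Z ✓
(N, A): N overlaps A ✓
(N, Z): N overlaps Z ✓
(P, N): P overlaps N ✓
(P, Z): P overlaps Z ✓
Count: 10.

10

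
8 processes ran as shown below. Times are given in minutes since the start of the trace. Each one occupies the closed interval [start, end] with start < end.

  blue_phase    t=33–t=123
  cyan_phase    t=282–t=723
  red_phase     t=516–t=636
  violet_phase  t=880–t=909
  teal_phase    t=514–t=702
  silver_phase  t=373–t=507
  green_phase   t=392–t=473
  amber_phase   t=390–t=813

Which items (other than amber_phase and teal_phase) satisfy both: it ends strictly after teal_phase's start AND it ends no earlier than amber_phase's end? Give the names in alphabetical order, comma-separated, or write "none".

violet_phase

Conditions: its end is strictly after teal_phase's start (X.end > t=514) AND its end is no earlier than amber_phase's end (X.end >= t=813).
blue_phase: end t=123 > t=514? ✗; end t=123 >= t=813? ✗ → no.
cyan_phase: end t=723 > t=514? ✓; end t=723 >= t=813? ✗ → no.
green_phase: end t=473 > t=514? ✗; end t=473 >= t=813? ✗ → no.
red_phase: end t=636 > t=514? ✓; end t=636 >= t=813? ✗ → no.
silver_phase: end t=507 > t=514? ✗; end t=507 >= t=813? ✗ → no.
violet_phase: end t=909 > t=514? ✓; end t=909 >= t=813? ✓ → yes.
Result: violet_phase.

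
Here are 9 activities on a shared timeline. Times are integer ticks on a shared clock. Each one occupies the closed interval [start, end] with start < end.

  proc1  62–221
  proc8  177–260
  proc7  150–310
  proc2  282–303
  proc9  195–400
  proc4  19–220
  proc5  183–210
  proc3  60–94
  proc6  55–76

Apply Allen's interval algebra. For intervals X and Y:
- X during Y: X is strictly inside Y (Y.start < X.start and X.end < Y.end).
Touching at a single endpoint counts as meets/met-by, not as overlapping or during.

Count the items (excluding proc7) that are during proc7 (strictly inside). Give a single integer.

3

Target proc7 = [150, 310].
proc1 [62, 221] → overlaps → no.
proc2 [282, 303] → during → counts.
proc3 [60, 94] → before → no.
proc4 [19, 220] → overlaps → no.
proc5 [183, 210] → during → counts.
proc6 [55, 76] → before → no.
proc8 [177, 260] → during → counts.
proc9 [195, 400] → overlapped-by → no.
Total: 3.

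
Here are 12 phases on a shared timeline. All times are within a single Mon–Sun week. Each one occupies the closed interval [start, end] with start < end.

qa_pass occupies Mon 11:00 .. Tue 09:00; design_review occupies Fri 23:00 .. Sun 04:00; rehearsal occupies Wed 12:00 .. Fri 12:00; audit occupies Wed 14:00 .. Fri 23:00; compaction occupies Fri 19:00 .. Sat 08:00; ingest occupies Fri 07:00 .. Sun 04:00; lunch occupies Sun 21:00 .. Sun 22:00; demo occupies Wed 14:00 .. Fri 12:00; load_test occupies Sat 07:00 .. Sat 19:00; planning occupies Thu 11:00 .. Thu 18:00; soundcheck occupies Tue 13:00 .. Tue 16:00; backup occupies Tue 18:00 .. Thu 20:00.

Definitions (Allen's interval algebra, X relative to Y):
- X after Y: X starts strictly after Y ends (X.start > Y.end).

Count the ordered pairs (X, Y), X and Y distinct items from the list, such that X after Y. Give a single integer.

Checking all 132 ordered pairs for relation 'after'; matching pairs in alphabetical order:
(audit, qa_pass): audit after qa_pass ✓
(audit, soundcheck): audit after soundcheck ✓
(backup, qa_pass): backup after qa_pass ✓
(backup, soundcheck): backup after soundcheck ✓
(compaction, backup): compaction after backup ✓
(compaction, demo): compaction after demo ✓
(compaction, planning): compaction after planning ✓
(compaction, qa_pass): compaction after qa_pass ✓
(compaction, rehearsal): compaction after rehearsal ✓
(compaction, soundcheck): compaction after soundcheck ✓
(demo, qa_pass): demo after qa_pass ✓
(demo, soundcheck): demo after soundcheck ✓
(design_review, backup): design_review after backup ✓
(design_review, demo): design_review after demo ✓
(design_review, planning): design_review after planning ✓
(design_review, qa_pass): design_review after qa_pass ✓
(design_review, rehearsal): design_review after rehearsal ✓
(design_review, soundcheck): design_review after soundcheck ✓
(ingest, backup): ingest after backup ✓
(ingest, planning): ingest after planning ✓
(ingest, qa_pass): ingest after qa_pass ✓
(ingest, soundcheck): ingest after soundcheck ✓
(load_test, audit): load_test after audit ✓
(load_test, backup): load_test after backup ✓
... plus 21 further pairs not listed.
Count: 45.

45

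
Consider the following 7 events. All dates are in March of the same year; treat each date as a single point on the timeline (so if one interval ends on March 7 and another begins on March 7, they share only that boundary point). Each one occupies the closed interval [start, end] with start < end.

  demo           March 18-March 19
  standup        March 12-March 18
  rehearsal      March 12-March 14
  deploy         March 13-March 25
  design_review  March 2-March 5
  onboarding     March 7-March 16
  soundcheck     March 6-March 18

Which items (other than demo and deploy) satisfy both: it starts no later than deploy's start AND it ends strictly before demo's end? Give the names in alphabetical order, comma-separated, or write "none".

Conditions: its start is no later than deploy's start (X.start <= March 13) AND its end is strictly before demo's end (X.end < March 19).
design_review: start March 2 <= March 13? ✓; end March 5 < March 19? ✓ → yes.
onboarding: start March 7 <= March 13? ✓; end March 16 < March 19? ✓ → yes.
rehearsal: start March 12 <= March 13? ✓; end March 14 < March 19? ✓ → yes.
soundcheck: start March 6 <= March 13? ✓; end March 18 < March 19? ✓ → yes.
standup: start March 12 <= March 13? ✓; end March 18 < March 19? ✓ → yes.
Result: design_review, onboarding, rehearsal, soundcheck, standup.

design_review, onboarding, rehearsal, soundcheck, standup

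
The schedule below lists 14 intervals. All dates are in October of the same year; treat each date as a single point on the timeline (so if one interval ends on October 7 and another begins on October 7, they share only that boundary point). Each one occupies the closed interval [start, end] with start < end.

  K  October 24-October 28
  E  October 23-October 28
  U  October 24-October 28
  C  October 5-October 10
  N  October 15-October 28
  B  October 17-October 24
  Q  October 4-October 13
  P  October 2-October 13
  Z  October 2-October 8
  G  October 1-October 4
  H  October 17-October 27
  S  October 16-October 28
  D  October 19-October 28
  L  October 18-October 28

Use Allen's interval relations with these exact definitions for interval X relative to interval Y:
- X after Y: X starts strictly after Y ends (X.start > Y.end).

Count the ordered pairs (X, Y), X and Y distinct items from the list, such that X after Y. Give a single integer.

Checking all 182 ordered pairs for relation 'after'; matching pairs in alphabetical order:
(B, C): B after C ✓
(B, G): B after G ✓
(B, P): B after P ✓
(B, Q): B after Q ✓
(B, Z): B after Z ✓
(C, G): C after G ✓
(D, C): D after C ✓
(D, G): D after G ✓
(D, P): D after P ✓
(D, Q): D after Q ✓
(D, Z): D after Z ✓
(E, C): E after C ✓
(E, G): E after G ✓
(E, P): E after P ✓
(E, Q): E after Q ✓
(E, Z): E after Z ✓
(H, C): H after C ✓
(H, G): H after G ✓
(H, P): H after P ✓
(H, Q): H after Q ✓
(H, Z): H after Z ✓
(K, C): K after C ✓
(K, G): K after G ✓
(K, P): K after P ✓
... plus 22 further pairs not listed.
Count: 46.

46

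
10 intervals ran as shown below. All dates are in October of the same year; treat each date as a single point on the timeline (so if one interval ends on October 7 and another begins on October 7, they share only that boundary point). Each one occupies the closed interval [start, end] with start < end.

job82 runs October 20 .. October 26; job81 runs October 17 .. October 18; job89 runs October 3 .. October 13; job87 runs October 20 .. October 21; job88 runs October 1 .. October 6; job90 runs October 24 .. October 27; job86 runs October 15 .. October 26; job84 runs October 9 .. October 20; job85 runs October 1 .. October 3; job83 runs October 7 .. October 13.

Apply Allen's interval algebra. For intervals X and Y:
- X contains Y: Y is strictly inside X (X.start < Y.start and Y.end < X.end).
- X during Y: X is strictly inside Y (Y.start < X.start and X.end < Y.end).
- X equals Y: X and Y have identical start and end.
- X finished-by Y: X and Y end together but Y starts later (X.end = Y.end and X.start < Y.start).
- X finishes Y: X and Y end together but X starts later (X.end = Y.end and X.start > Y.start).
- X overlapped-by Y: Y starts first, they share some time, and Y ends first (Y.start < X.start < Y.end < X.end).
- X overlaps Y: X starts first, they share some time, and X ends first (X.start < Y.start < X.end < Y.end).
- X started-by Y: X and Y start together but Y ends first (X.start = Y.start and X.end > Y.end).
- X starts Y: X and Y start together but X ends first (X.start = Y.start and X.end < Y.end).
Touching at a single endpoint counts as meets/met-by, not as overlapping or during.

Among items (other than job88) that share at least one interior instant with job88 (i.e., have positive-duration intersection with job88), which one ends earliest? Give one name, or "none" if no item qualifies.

job85

Target job88 = [October 1, October 6].
job81 [October 17, October 18] → after → excluded.
job82 [October 20, October 26] → after → excluded.
job83 [October 7, October 13] → after → excluded.
job84 [October 9, October 20] → after → excluded.
job85 [October 1, October 3] → starts → candidate.
job86 [October 15, October 26] → after → excluded.
job87 [October 20, October 21] → after → excluded.
job89 [October 3, October 13] → overlapped-by → candidate.
job90 [October 24, October 27] → after → excluded.
Among candidates, earliest end is October 3 → job85.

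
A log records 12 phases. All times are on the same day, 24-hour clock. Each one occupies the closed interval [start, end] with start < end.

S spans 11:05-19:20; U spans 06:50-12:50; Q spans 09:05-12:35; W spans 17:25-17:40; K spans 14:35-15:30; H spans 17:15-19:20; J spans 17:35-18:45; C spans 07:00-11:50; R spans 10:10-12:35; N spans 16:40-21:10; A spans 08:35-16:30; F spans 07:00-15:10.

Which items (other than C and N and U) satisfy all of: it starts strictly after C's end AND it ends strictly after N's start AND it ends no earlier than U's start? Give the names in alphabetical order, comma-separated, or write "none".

H, J, W

Conditions: its start is strictly after C's end (X.start > 11:50) AND its end is strictly after N's start (X.end > 16:40) AND its end is no earlier than U's start (X.end >= 06:50).
A: start 08:35 > 11:50? ✗; end 16:30 > 16:40? ✗; end 16:30 >= 06:50? ✓ → no.
F: start 07:00 > 11:50? ✗; end 15:10 > 16:40? ✗; end 15:10 >= 06:50? ✓ → no.
H: start 17:15 > 11:50? ✓; end 19:20 > 16:40? ✓; end 19:20 >= 06:50? ✓ → yes.
J: start 17:35 > 11:50? ✓; end 18:45 > 16:40? ✓; end 18:45 >= 06:50? ✓ → yes.
K: start 14:35 > 11:50? ✓; end 15:30 > 16:40? ✗; end 15:30 >= 06:50? ✓ → no.
Q: start 09:05 > 11:50? ✗; end 12:35 > 16:40? ✗; end 12:35 >= 06:50? ✓ → no.
R: start 10:10 > 11:50? ✗; end 12:35 > 16:40? ✗; end 12:35 >= 06:50? ✓ → no.
S: start 11:05 > 11:50? ✗; end 19:20 > 16:40? ✓; end 19:20 >= 06:50? ✓ → no.
W: start 17:25 > 11:50? ✓; end 17:40 > 16:40? ✓; end 17:40 >= 06:50? ✓ → yes.
Result: H, J, W.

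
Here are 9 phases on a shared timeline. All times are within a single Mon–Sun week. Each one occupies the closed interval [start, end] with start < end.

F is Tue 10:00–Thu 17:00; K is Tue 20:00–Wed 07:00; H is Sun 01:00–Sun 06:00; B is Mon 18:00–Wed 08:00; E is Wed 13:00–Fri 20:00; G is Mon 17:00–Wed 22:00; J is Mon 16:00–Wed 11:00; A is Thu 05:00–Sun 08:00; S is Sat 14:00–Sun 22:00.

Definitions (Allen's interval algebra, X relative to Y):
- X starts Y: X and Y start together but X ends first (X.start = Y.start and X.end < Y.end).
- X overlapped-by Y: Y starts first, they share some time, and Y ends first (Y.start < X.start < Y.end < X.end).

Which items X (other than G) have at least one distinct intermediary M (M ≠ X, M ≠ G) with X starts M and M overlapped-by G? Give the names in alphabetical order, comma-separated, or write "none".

none

Target G = [Mon 17:00, Wed 22:00].
Intermediaries M with M overlapped-by G: E, F.
Via E — items with X starts E: none.
Via F — items with X starts F: none.
Union: none.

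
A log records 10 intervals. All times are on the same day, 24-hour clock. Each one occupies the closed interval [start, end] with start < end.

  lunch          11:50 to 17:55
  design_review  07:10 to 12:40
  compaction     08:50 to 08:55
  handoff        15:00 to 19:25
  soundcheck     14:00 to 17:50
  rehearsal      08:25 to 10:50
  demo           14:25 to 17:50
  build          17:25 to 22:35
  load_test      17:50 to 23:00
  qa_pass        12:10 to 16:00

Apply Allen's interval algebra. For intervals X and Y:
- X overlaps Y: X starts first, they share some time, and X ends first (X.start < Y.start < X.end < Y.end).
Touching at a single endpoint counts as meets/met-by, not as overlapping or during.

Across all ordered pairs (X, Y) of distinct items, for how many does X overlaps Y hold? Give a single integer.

Checking all 90 ordered pairs for relation 'overlaps'; matching pairs in alphabetical order:
(build, load_test): build overlaps load_test ✓
(demo, build): demo overlaps build ✓
(demo, handoff): demo overlaps handoff ✓
(design_review, lunch): design_review overlaps lunch ✓
(design_review, qa_pass): design_review overlaps qa_pass ✓
(handoff, build): handoff overlaps build ✓
(handoff, load_test): handoff overlaps load_test ✓
(lunch, build): lunch overlaps build ✓
(lunch, handoff): lunch overlaps handoff ✓
(lunch, load_test): lunch overlaps load_test ✓
(qa_pass, demo): qa_pass overlaps demo ✓
(qa_pass, handoff): qa_pass overlaps handoff ✓
(qa_pass, soundcheck): qa_pass overlaps soundcheck ✓
(soundcheck, build): soundcheck overlaps build ✓
(soundcheck, handoff): soundcheck overlaps handoff ✓
Count: 15.

15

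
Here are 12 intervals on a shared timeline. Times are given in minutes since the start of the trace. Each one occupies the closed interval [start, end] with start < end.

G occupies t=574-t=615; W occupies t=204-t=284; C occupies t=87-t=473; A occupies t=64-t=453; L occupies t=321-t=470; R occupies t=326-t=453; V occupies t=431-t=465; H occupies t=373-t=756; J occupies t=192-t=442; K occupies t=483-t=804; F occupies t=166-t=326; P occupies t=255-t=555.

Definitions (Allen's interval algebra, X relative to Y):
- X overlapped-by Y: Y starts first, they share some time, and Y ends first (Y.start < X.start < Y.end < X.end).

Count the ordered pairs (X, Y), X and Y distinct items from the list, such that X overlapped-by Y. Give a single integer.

Checking all 132 ordered pairs for relation 'overlapped-by'; matching pairs in alphabetical order:
(C, A): C overlapped-by A ✓
(H, A): H overlapped-by A ✓
(H, C): H overlapped-by C ✓
(H, J): H overlapped-by J ✓
(H, L): H overlapped-by L ✓
(H, P): H overlapped-by P ✓
(H, R): H overlapped-by R ✓
(J, F): J overlapped-by F ✓
(K, H): K overlapped-by H ✓
(K, P): K overlapped-by P ✓
(L, A): L overlapped-by A ✓
(L, F): L overlapped-by F ✓
(L, J): L overlapped-by J ✓
(P, A): P overlapped-by A ✓
(P, C): P overlapped-by C ✓
(P, F): P overlapped-by F ✓
(P, J): P overlapped-by J ✓
(P, W): P overlapped-by W ✓
(R, J): R overlapped-by J ✓
(V, A): V overlapped-by A ✓
(V, J): V overlapped-by J ✓
(V, R): V overlapped-by R ✓
Count: 22.

22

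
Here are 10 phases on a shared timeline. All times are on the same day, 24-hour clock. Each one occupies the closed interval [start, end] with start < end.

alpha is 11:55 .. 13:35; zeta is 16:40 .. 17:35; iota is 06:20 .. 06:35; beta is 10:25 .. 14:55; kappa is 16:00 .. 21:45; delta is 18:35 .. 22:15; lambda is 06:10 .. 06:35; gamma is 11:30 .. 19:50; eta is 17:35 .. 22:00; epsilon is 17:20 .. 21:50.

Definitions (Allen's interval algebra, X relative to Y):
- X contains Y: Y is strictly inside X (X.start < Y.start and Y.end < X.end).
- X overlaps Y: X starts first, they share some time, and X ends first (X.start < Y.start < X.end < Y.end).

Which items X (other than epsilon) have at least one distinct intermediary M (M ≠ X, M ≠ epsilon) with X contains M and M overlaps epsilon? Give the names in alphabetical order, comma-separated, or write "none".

Target epsilon = [17:20, 21:50].
Intermediaries M with M overlaps epsilon: gamma, kappa, zeta.
Via gamma — items with X contains gamma: none.
Via kappa — items with X contains kappa: none.
Via zeta — items with X contains zeta: gamma, kappa.
Union: gamma, kappa.

gamma, kappa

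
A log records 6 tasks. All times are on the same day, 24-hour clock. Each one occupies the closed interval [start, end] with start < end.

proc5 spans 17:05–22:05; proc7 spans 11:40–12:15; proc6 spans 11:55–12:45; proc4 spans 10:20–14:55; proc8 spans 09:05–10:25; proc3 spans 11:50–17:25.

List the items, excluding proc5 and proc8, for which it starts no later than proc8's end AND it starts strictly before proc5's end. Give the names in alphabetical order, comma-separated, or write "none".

Conditions: its start is no later than proc8's end (X.start <= 10:25) AND its start is strictly before proc5's end (X.start < 22:05).
proc3: start 11:50 <= 10:25? ✗; start 11:50 < 22:05? ✓ → no.
proc4: start 10:20 <= 10:25? ✓; start 10:20 < 22:05? ✓ → yes.
proc6: start 11:55 <= 10:25? ✗; start 11:55 < 22:05? ✓ → no.
proc7: start 11:40 <= 10:25? ✗; start 11:40 < 22:05? ✓ → no.
Result: proc4.

proc4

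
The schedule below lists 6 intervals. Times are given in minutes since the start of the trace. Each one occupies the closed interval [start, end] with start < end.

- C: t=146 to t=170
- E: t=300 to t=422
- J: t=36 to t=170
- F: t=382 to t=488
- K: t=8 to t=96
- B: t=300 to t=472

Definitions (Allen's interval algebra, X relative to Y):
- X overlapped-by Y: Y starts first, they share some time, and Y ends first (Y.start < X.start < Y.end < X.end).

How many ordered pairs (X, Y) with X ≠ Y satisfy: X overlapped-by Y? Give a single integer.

Checking all 30 ordered pairs for relation 'overlapped-by'; matching pairs in alphabetical order:
(F, B): F overlapped-by B ✓
(F, E): F overlapped-by E ✓
(J, K): J overlapped-by K ✓
Count: 3.

3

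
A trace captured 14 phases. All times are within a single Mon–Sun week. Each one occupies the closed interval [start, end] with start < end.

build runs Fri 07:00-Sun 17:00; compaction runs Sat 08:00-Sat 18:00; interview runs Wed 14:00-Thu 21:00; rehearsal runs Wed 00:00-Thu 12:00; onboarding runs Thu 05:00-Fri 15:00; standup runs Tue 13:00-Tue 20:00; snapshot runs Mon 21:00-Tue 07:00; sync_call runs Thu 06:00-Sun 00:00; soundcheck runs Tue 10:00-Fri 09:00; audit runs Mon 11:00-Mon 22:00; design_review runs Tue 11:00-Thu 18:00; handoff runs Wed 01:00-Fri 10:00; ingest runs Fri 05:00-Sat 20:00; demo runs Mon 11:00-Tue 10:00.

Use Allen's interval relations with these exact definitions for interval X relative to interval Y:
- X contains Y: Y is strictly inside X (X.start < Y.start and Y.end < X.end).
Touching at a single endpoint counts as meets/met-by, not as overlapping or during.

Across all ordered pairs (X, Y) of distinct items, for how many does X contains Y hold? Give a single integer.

Checking all 182 ordered pairs for relation 'contains'; matching pairs in alphabetical order:
(build, compaction): build contains compaction ✓
(demo, snapshot): demo contains snapshot ✓
(design_review, rehearsal): design_review contains rehearsal ✓
(design_review, standup): design_review contains standup ✓
(handoff, interview): handoff contains interview ✓
(ingest, compaction): ingest contains compaction ✓
(soundcheck, design_review): soundcheck contains design_review ✓
(soundcheck, interview): soundcheck contains interview ✓
(soundcheck, rehearsal): soundcheck contains rehearsal ✓
(soundcheck, standup): soundcheck contains standup ✓
(sync_call, compaction): sync_call contains compaction ✓
(sync_call, ingest): sync_call contains ingest ✓
Count: 12.

12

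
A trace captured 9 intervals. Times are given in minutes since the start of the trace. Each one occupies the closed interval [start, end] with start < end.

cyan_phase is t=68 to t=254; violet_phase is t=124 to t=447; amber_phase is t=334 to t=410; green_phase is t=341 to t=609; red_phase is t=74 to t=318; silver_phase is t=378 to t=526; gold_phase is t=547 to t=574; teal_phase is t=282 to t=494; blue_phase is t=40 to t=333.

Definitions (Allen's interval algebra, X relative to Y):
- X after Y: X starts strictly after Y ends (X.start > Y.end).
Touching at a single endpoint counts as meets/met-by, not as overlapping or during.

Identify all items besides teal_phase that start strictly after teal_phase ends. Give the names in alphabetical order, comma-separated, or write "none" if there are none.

gold_phase

Target teal_phase = [t=282, t=494].
amber_phase [t=334, t=410] → during → no.
blue_phase [t=40, t=333] → overlaps → no.
cyan_phase [t=68, t=254] → before → no.
gold_phase [t=547, t=574] → after → yes.
green_phase [t=341, t=609] → overlapped-by → no.
red_phase [t=74, t=318] → overlaps → no.
silver_phase [t=378, t=526] → overlapped-by → no.
violet_phase [t=124, t=447] → overlaps → no.
Result: gold_phase.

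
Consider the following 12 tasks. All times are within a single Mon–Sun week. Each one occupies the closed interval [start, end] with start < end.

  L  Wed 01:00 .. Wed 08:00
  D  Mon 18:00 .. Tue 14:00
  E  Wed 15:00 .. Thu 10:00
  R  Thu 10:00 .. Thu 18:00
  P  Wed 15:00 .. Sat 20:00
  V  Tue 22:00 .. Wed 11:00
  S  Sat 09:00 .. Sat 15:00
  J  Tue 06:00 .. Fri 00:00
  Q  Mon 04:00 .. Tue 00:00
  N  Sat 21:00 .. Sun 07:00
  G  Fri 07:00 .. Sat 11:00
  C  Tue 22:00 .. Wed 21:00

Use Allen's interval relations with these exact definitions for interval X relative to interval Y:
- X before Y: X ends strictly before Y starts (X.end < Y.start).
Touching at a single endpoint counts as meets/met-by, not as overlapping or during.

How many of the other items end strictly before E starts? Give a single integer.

4

Target E = [Wed 15:00, Thu 10:00].
C [Tue 22:00, Wed 21:00] → overlaps → no.
D [Mon 18:00, Tue 14:00] → before → counts.
G [Fri 07:00, Sat 11:00] → after → no.
J [Tue 06:00, Fri 00:00] → contains → no.
L [Wed 01:00, Wed 08:00] → before → counts.
N [Sat 21:00, Sun 07:00] → after → no.
P [Wed 15:00, Sat 20:00] → started-by → no.
Q [Mon 04:00, Tue 00:00] → before → counts.
R [Thu 10:00, Thu 18:00] → met-by → no.
S [Sat 09:00, Sat 15:00] → after → no.
V [Tue 22:00, Wed 11:00] → before → counts.
Total: 4.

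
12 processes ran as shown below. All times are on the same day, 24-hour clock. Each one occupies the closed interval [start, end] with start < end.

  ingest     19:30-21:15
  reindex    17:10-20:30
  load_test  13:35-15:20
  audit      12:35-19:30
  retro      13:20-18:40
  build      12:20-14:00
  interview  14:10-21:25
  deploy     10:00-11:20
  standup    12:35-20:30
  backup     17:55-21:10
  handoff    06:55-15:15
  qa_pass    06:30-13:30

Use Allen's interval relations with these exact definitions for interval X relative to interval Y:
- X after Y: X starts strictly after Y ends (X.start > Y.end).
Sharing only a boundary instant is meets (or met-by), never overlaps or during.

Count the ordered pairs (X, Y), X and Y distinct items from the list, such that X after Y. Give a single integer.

Checking all 132 ordered pairs for relation 'after'; matching pairs in alphabetical order:
(audit, deploy): audit after deploy ✓
(backup, build): backup after build ✓
(backup, deploy): backup after deploy ✓
(backup, handoff): backup after handoff ✓
(backup, load_test): backup after load_test ✓
(backup, qa_pass): backup after qa_pass ✓
(build, deploy): build after deploy ✓
(ingest, build): ingest after build ✓
(ingest, deploy): ingest after deploy ✓
(ingest, handoff): ingest after handoff ✓
(ingest, load_test): ingest after load_test ✓
(ingest, qa_pass): ingest after qa_pass ✓
(ingest, retro): ingest after retro ✓
(interview, build): interview after build ✓
(interview, deploy): interview after deploy ✓
(interview, qa_pass): interview after qa_pass ✓
(load_test, deploy): load_test after deploy ✓
(load_test, qa_pass): load_test after qa_pass ✓
(reindex, build): reindex after build ✓
(reindex, deploy): reindex after deploy ✓
(reindex, handoff): reindex after handoff ✓
(reindex, load_test): reindex after load_test ✓
(reindex, qa_pass): reindex after qa_pass ✓
(retro, deploy): retro after deploy ✓
... plus 1 further pairs not listed.
Count: 25.

25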